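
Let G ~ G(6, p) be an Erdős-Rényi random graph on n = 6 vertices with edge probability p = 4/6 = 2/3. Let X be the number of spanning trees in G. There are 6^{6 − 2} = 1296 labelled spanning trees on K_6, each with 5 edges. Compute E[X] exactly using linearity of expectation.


K_6 has 6^{6 − 2} = 1296 labelled spanning trees.
For each such spanning tree H, let X_H = 1 if all 5 edges of H are present in G. Then P[X_H = 1] = p^{5} = (2/3)^{5} = 32/243.
By linearity of expectation: E[X] = Σ_H E[X_H] = 1296 · p^{5} = 1296 · 32/243 = 512/3.
Numerically: E[X] ≈ 171.

E[X] = 1296 · (2/3)^{5} = 512/3 ≈ 171.


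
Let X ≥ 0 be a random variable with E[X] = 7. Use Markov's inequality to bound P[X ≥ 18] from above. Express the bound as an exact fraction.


μ = E[X] = 7, a = 18.
Markov: P[X ≥ 18] ≤ μ/a = (7)/18 = 7/18.
Numerically: ≈ 0.389.
(Since a = 18 > μ = 7.000, the bound 7/18 is < 1 and informative.)

P[X ≥ 18] ≤ 7/18 ≈ 0.389.


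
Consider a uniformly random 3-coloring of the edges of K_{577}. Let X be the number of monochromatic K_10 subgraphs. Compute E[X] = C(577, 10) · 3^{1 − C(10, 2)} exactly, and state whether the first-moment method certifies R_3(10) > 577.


E[X] = C(577, 10) · 3^{1 − 45} = 1042166760920175198880 · 3^{−44} = 1042166760920175198880/984770902183611232881.
As a reduced fraction: E[X] = 1042166760920175198880/984770902183611232881 ≈ 1.058283.
Is E[X] < 1? NO.
Since E[X] ≥ 1, the first-moment bound is inconclusive at n = 577; it does NOT by itself certify R_3(10) > 577.

E[X] = 1042166760920175198880/984770902183611232881 ≈ 1.058283; E[X] ≥ 1; first-moment method inconclusive here.


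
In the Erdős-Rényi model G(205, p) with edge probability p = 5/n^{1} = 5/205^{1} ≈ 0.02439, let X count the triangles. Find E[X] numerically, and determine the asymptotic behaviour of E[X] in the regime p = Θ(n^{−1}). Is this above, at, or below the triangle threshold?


Number of potential triangles: C(205, 3) = 1414910.
Each occurs with probability p³ ≈ (0.02439)³ ≈ 1.4509366e-05.
By linearity: E[X] = C(205, 3)·p³ ≈ 1414910 · 1.4509366e-05 ≈ 20.52945.
Here α = 1, so p = 5/n is exactly at the triangle threshold p ~ 1/n. Asymptotically E[X] → c³/6 = 5³/6 = 125/6 ≈ 20.83333, a bounded constant. In this regime the triangle count is asymptotically Poisson(c³/6).

E[X] ≈ 20.52945; in regime p = Θ(1/n^{1}) E[X] stays bounded (at the triangle threshold p ~ 1/n).


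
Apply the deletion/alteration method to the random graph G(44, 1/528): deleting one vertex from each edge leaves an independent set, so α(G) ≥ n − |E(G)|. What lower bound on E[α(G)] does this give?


E[|E(G)|] = C(44, 2)·p = 946 · (1/528) = 43/24.
E[α(G)] ≥ n − E[|E(G)|] = 44 − 43/24 = 1013/24.
Numerically: ≈ 42.208.
(This is only a lower bound; the true E[α(G)] may be larger.)

E[α(G)] ≥ 1013/24 ≈ 42.208.


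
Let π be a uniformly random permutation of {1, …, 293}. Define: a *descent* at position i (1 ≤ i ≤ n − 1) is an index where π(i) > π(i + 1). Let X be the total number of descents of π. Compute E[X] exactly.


Write X = Σ X_I over i = 1, …, 292, with X_I the indicator of one descent.
There are 292 indicators.
For each fixed i, the pair (π(i), π(i+1)) is a uniformly random ordered pair of distinct values from {1, …, 293}; by symmetry P[π(i) > π(i+1)] = 1/2.
By linearity: E[X] = 292 · (1/2) = (293 − 1) · (1/2) = 146 ≈ 146.0000.

E[X] = 146 = 146.0000.


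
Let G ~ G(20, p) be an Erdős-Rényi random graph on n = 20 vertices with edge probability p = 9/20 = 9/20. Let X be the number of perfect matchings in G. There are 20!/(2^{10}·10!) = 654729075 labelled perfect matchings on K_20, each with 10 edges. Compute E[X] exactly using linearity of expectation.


K_20 has 20!/(2^{10}·10!) = 654729075 labelled perfect matchings.
For each such perfect matching H, let X_H = 1 if all 10 edges of H are present in G. Then P[X_H = 1] = p^{10} = (9/20)^{10} = 3486784401/10240000000000.
Summing the indicators: E[X] = Σ_H E[X_H] = 654729075 · p^{10} = 654729075 · 3486784401/10240000000000 = 91315965023646363/409600000000.
Numerically: E[X] ≈ 2.2294e+05.

E[X] = 654729075 · (9/20)^{10} = 91315965023646363/409600000000 ≈ 2.2294e+05.


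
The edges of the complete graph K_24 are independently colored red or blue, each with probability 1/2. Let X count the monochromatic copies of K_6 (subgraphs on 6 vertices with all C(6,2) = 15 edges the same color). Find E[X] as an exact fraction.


Let X = Σ_S X_S over the C(24, 6) = 134596 subsets S of size 6, where X_S = 1 if the K_6 on S is monochromatic.
For a fixed S, the K_6 on S has C(6, 2) = 15 edges. P[all 15 edges red] = (1/2)^15, and likewise for blue, so P[monochromatic] = 2·(1/2)^15 = 2^{1 − 15} = 1/16384.
By linearity of expectation: E[X] = C(24, 6) · 2^{1 − 15} = 134596 · 1/16384 = 33649/4096.
Numerically: E[X] ≈ 8.215.

E[X] = C(24,6)·2^(1−C(6,2)) = 33649/4096 ≈ 8.215.


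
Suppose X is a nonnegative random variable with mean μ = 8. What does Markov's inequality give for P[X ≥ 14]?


μ = E[X] = 8, a = 14.
Markov: P[X ≥ 14] ≤ μ/a = (8)/14 = 4/7.
Numerically: ≈ 0.57143.
(Since a = 14 > μ = 8.00000, the bound 4/7 is < 1 and informative.)

P[X ≥ 14] ≤ 4/7 ≈ 0.57143.


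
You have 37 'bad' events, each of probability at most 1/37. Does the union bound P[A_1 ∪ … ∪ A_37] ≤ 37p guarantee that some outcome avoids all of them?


Union bound: P[∪_{i=1}^{37} A_i] ≤ Σ_i P[A_i] ≤ 37·p = 37·(1/37) = 1.
Numerically: 1 ≈ 1.000.
Is 1 < 1? NO.
Since the bound 1 is ≥ 1, the union bound is uninformative here; it does NOT by itself certify existence.

37·p = 1 ≈ 1.000; existence NOT certified by the union bound.


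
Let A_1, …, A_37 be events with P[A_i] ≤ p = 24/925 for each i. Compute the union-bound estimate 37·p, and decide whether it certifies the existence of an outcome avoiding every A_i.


Union bound: P[∪_{i=1}^{37} A_i] ≤ Σ_i P[A_i] ≤ 37·p = 37·(24/925) = 24/25.
Numerically: 24/25 ≈ 0.960.
Is 24/25 < 1? YES.
Since P[∪ A_i] ≤ 24/25 < 1, the complement has P[∩ A_i^c] ≥ 1 − 24/25 = 1/25 > 0, so some outcome avoids every A_i.

37·p = 24/25 ≈ 0.960; existence CERTIFIED by the union bound.


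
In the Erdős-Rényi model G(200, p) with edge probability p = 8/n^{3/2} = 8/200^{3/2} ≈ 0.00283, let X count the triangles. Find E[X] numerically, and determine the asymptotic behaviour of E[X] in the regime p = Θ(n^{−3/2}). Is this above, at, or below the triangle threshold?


Number of potential triangles: C(200, 3) = 1313400.
Each occurs with probability p³ ≈ (0.00283)³ ≈ 2.26274e-08.
By linearity: E[X] = C(200, 3)·p³ ≈ 1313400 · 2.26274e-08 ≈ 0.030.
Since α = 3/2 > 1, p = c/n^{3/2} = o(1/n) is below the triangle threshold p ~ 1/n. Asymptotically E[X] ~ (c³/6)·n^{3(1−α)} = (8³/6)·n^{-1.5} → 0, so by Markov's inequality G has no triangles w.h.p.

E[X] ≈ 0.030; in regime p = Θ(1/n^{3/2}) E[X] tends to 0 (below the triangle threshold p ~ 1/n).


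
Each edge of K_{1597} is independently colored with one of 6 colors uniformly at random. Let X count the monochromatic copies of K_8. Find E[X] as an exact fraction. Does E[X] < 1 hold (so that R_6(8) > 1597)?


E[X] = C(1597, 8) · 6^{1 − 28} = 1031080153060953275445 · 6^{−27} = 1031080153060953275445/1023490369077469249536.
As a reduced fraction: E[X] = 38188153817072343535/37907050706572935168 ≈ 1.0074156.
Is E[X] < 1? NO.
Since E[X] ≥ 1, the first-moment bound is inconclusive at n = 1597; it does NOT by itself certify R_6(8) > 1597.

E[X] = 38188153817072343535/37907050706572935168 ≈ 1.0074156; E[X] ≥ 1; first-moment method inconclusive here.


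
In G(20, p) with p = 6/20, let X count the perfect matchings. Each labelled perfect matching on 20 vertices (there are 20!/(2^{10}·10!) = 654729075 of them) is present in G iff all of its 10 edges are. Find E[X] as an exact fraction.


K_20 has 20!/(2^{10}·10!) = 654729075 labelled perfect matchings.
For each such perfect matching H, let X_H = 1 if all 10 edges of H are present in G. Then P[X_H = 1] = p^{10} = (3/10)^{10} = 59049/10000000000.
By linearity: E[X] = Σ_H E[X_H] = 654729075 · p^{10} = 654729075 · 59049/10000000000 = 1546443885987/400000000.
Numerically: E[X] ≈ 3.87e+03.

E[X] = 654729075 · (3/10)^{10} = 1546443885987/400000000 ≈ 3.87e+03.


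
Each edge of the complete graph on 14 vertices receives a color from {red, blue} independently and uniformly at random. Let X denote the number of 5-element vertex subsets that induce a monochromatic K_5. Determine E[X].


Let X = Σ_S X_S over the C(14, 5) = 2002 subsets S of size 5, where X_S = 1 if the K_5 on S is monochromatic.
For a fixed S, the K_5 on S has C(5, 2) = 10 edges. P[all 10 edges red] = (1/2)^10, and likewise for blue, so P[monochromatic] = 2·(1/2)^10 = 2^{1 − 10} = 1/512.
Summing: E[X] = C(14, 5) · 2^{1 − 10} = 2002 · 1/512 = 1001/256.
Numerically: E[X] ≈ 3.91016.

E[X] = C(14,5)·2^(1−C(5,2)) = 1001/256 ≈ 3.91016.


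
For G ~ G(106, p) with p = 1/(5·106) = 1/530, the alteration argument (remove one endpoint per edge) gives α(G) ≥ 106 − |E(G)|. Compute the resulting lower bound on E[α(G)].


E[|E(G)|] = C(106, 2)·p = 5565 · (1/530) = 21/2.
E[α(G)] ≥ n − E[|E(G)|] = 106 − 21/2 = 191/2.
Numerically: ≈ 95.5000.
(This is only a lower bound; the true E[α(G)] may be larger.)

E[α(G)] ≥ 191/2 ≈ 95.5000.


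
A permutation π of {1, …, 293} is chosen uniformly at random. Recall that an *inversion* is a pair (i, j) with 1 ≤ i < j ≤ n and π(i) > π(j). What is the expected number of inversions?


Write X = Σ X_I over the C(293, 2) = 42778 pairs i < j, with X_I the indicator of one inversion.
There are 42778 indicators.
For each fixed pair i < j, the values π(i) and π(j) are two distinct elements of {1, …, 293} in uniformly random order; by symmetry P[π(i) > π(j)] = 1/2.
By linearity: E[X] = 42778 · (1/2) = C(293, 2) · (1/2) = 42778/2 = 21389 ≈ 21389.000.

E[X] = 21389 = 21389.000.


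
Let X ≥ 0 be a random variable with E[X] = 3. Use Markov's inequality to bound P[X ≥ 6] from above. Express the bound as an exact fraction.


μ = E[X] = 3, a = 6.
Markov: P[X ≥ 6] ≤ μ/a = (3)/6 = 1/2.
Numerically: ≈ 0.5000.
(Since a = 6 > μ = 3.0000, the bound 1/2 is < 1 and informative.)

P[X ≥ 6] ≤ 1/2 ≈ 0.5000.


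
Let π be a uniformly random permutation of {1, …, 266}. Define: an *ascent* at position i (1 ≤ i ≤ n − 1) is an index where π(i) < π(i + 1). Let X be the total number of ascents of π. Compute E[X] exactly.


Write X = Σ X_I over i = 1, …, 265, with X_I the indicator of one ascent.
There are 265 indicators.
For each fixed i, the pair (π(i), π(i+1)) is a uniformly random ordered pair of distinct values from {1, …, 266}; by symmetry P[π(i) < π(i+1)] = 1/2.
By linearity: E[X] = 265 · (1/2) = (266 − 1) · (1/2) = 265/2 ≈ 132.50000.

E[X] = 265/2 = 132.50000.


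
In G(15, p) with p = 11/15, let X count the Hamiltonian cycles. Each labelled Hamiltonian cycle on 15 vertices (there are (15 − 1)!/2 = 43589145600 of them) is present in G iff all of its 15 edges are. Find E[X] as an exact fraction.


K_15 has (15 − 1)!/2 = 43589145600 labelled Hamiltonian cycles.
For each such Hamiltonian cycle H, let X_H = 1 if all 15 edges of H are present in G. Then P[X_H = 1] = p^{15} = (11/15)^{15} = 4177248169415651/437893890380859375.
By linearity of expectation: E[X] = Σ_H E[X_H] = 43589145600 · p^{15} = 43589145600 · 4177248169415651/437893890380859375 = 29972457393249757754368/72081298828125.
Numerically: E[X] ≈ 4.16e+08.

E[X] = 43589145600 · (11/15)^{15} = 29972457393249757754368/72081298828125 ≈ 4.16e+08.


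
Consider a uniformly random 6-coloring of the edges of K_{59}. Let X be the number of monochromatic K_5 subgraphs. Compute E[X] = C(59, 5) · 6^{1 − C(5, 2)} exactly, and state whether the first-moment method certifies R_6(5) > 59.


E[X] = C(59, 5) · 6^{1 − 10} = 5006386 · 6^{−9} = 5006386/10077696.
As a reduced fraction: E[X] = 2503193/5038848 ≈ 0.4967788.
Is E[X] < 1? YES.
Since E[X] < 1, there exists a 6-coloring of K_{59} with no monochromatic K_5; hence R_6(5) > 59.

E[X] = 2503193/5038848 ≈ 0.4967788; E[X] < 1, so R_6(5) > 59.


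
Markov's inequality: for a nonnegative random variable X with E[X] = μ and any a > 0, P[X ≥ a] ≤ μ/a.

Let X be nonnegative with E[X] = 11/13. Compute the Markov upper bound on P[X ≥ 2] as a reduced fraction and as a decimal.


μ = E[X] = 11/13, a = 2.
Markov: P[X ≥ 2] ≤ μ/a = (11/13)/2 = 11/26.
Numerically: ≈ 0.423077.
(Since a = 2 > μ = 0.846154, the bound 11/26 is < 1 and informative.)

P[X ≥ 2] ≤ 11/26 ≈ 0.423077.


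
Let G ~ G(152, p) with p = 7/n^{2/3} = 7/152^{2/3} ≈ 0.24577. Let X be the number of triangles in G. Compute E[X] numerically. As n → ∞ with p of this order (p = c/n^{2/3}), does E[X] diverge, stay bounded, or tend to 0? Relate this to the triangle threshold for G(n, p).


Number of potential triangles: C(152, 3) = 573800.
Each occurs with probability p³ ≈ (0.24577)³ ≈ 1.4845914e-02.
By linearity: E[X] = C(152, 3)·p³ ≈ 573800 · 1.4845914e-02 ≈ 8518.58553.
Since α = 2/3 < 1, p = c/n^{2/3} ≫ 1/n is above the triangle threshold p ~ 1/n. Asymptotically E[X] ~ (c³/6)·n^{3(1−α)} = (7³/6)·n^{1} → ∞; triangles are abundant w.h.p.

E[X] ≈ 8518.58553; in regime p = Θ(1/n^{2/3}) E[X] diverges (above the triangle threshold p ~ 1/n).


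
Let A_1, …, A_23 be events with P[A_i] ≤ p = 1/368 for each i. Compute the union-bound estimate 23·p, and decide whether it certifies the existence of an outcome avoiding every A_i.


Union bound: P[∪_{i=1}^{23} A_i] ≤ Σ_i P[A_i] ≤ 23·p = 23·(1/368) = 1/16.
Numerically: 1/16 ≈ 0.0625.
Is 1/16 < 1? YES.
Since P[∪ A_i] ≤ 1/16 < 1, the complement has P[∩ A_i^c] ≥ 1 − 1/16 = 15/16 > 0, so some outcome avoids every A_i.

23·p = 1/16 ≈ 0.0625; existence CERTIFIED by the union bound.


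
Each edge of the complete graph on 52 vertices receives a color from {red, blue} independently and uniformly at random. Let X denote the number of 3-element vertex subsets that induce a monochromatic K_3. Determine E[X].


Let X = Σ_S X_S over the C(52, 3) = 22100 subsets S of size 3, where X_S = 1 if the K_3 on S is monochromatic.
For a fixed S, the K_3 on S has C(3, 2) = 3 edges. P[all 3 edges red] = (1/2)^3, and likewise for blue, so P[monochromatic] = 2·(1/2)^3 = 2^{1 − 3} = 1/4.
Summing: E[X] = C(52, 3) · 2^{1 − 3} = 22100 · 1/4 = 5525.
Numerically: E[X] ≈ 5525.000000.

E[X] = C(52,3)·2^(1−C(3,2)) = 5525 ≈ 5525.000000.


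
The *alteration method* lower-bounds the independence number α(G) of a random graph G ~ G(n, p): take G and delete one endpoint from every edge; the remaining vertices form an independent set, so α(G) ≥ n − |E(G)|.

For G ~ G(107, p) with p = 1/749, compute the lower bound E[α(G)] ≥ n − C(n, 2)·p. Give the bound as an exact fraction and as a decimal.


E[|E(G)|] = C(107, 2)·p = 5671 · (1/749) = 53/7.
E[α(G)] ≥ n − E[|E(G)|] = 107 − 53/7 = 696/7.
Numerically: ≈ 99.428571.
(This is only a lower bound; the true E[α(G)] may be larger.)

E[α(G)] ≥ 696/7 ≈ 99.428571.


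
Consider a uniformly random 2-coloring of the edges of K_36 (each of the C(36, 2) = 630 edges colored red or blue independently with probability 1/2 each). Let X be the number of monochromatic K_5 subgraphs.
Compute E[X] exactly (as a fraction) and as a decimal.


Let X = Σ_S X_S over the C(36, 5) = 376992 subsets S of size 5, where X_S = 1 if the K_5 on S is monochromatic.
For a fixed S, the K_5 on S has C(5, 2) = 10 edges. P[all 10 edges red] = (1/2)^10, and likewise for blue, so P[monochromatic] = 2·(1/2)^10 = 2^{1 − 10} = 1/512.
Summing: E[X] = C(36, 5) · 2^{1 − 10} = 376992 · 1/512 = 11781/16.
Numerically: E[X] ≈ 736.31250.

E[X] = C(36,5)·2^(1−C(5,2)) = 11781/16 ≈ 736.31250.


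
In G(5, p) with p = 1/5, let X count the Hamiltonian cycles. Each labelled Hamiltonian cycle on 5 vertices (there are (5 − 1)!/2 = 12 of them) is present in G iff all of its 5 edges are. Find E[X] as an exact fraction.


K_5 has (5 − 1)!/2 = 12 labelled Hamiltonian cycles.
For each such Hamiltonian cycle H, let X_H = 1 if all 5 edges of H are present in G. Then P[X_H = 1] = p^{5} = (1/5)^{5} = 1/3125.
By linearity: E[X] = Σ_H E[X_H] = 12 · p^{5} = 12 · 1/3125 = 12/3125.
Numerically: E[X] ≈ 0.00384.

E[X] = 12 · (1/5)^{5} = 12/3125 ≈ 0.00384.


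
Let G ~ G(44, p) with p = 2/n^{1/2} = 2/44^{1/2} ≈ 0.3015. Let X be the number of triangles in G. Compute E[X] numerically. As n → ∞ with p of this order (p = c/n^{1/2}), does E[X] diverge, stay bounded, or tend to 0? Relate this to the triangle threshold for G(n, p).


Number of potential triangles: C(44, 3) = 13244.
Each occurs with probability p³ ≈ (0.3015)³ ≈ 2.741012e-02.
By linearity: E[X] = C(44, 3)·p³ ≈ 13244 · 2.741012e-02 ≈ 363.0197.
Since α = 1/2 < 1, p = c/n^{1/2} ≫ 1/n is above the triangle threshold p ~ 1/n. Asymptotically E[X] ~ (c³/6)·n^{3(1−α)} = (2³/6)·n^{1.5} → ∞; triangles are abundant w.h.p.

E[X] ≈ 363.0197; in regime p = Θ(1/n^{1/2}) E[X] diverges (above the triangle threshold p ~ 1/n).


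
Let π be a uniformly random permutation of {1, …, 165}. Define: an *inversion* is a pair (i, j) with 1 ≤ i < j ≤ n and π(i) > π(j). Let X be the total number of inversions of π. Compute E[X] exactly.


Write X = Σ X_I over the C(165, 2) = 13530 pairs i < j, with X_I the indicator of one inversion.
There are 13530 indicators.
For each fixed pair i < j, the values π(i) and π(j) are two distinct elements of {1, …, 165} in uniformly random order; by symmetry P[π(i) > π(j)] = 1/2.
By linearity: E[X] = 13530 · (1/2) = C(165, 2) · (1/2) = 13530/2 = 6765 ≈ 6765.000000.

E[X] = 6765 = 6765.000000.


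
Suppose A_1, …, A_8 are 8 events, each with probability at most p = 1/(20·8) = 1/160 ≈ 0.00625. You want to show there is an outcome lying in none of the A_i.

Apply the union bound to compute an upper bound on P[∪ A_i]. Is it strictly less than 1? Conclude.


Union bound: P[∪_{i=1}^{8} A_i] ≤ Σ_i P[A_i] ≤ 8·p = 8·(1/160) = 1/20.
Numerically: 1/20 ≈ 0.05000.
Is 1/20 < 1? YES.
Since P[∪ A_i] ≤ 1/20 < 1, the complement has P[∩ A_i^c] ≥ 1 − 1/20 = 19/20 > 0, so some outcome avoids every A_i.

8·p = 1/20 ≈ 0.05000; existence CERTIFIED by the union bound.


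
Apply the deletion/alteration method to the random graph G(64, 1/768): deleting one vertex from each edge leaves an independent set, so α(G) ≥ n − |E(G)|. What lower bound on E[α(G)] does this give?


E[|E(G)|] = C(64, 2)·p = 2016 · (1/768) = 21/8.
E[α(G)] ≥ n − E[|E(G)|] = 64 − 21/8 = 491/8.
Numerically: ≈ 61.3750.
(This is only a lower bound; the true E[α(G)] may be larger.)

E[α(G)] ≥ 491/8 ≈ 61.3750.


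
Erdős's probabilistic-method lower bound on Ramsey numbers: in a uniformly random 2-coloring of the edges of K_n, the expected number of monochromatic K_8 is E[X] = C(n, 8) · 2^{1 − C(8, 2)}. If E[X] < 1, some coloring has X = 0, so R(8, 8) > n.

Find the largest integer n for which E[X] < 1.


We need C(n, 8) · 2^{1 − 28} < 1, i.e. C(n, 8) < 2^{28 − 1} = 134217728.
Check values of n near the boundary:
  n = 40: C(40, 8) = 76904685; 76904685 < 134217728? YES
  n = 41: C(41, 8) = 95548245; 95548245 < 134217728? YES
  n = 42: C(42, 8) = 118030185; 118030185 < 134217728? YES
  n = 43: C(43, 8) = 145008513; 145008513 < 134217728? NO
  n = 44: C(44, 8) = 177232627; 177232627 < 134217728? NO
The largest n with C(n, 8) < 134217728 is n = 42 (where E[X] = 118030185/134217728 ≈ 0.8794). Hence R(8, 8) > 42, i.e. R(8, 8) ≥ 43.

Largest n = 42; hence R(8, 8) > 42.


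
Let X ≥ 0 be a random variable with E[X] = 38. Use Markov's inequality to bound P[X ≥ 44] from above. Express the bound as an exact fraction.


μ = E[X] = 38, a = 44.
Markov: P[X ≥ 44] ≤ μ/a = (38)/44 = 19/22.
Numerically: ≈ 0.8636.
(Since a = 44 > μ = 38.0000, the bound 19/22 is < 1 and informative.)

P[X ≥ 44] ≤ 19/22 ≈ 0.8636.


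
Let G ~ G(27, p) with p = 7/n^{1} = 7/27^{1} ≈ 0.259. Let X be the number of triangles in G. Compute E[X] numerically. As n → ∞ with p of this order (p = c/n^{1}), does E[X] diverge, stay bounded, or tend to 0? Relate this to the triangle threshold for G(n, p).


Number of potential triangles: C(27, 3) = 2925.
Each occurs with probability p³ ≈ (0.259)³ ≈ 1.74262e-02.
By linearity: E[X] = C(27, 3)·p³ ≈ 2925 · 1.74262e-02 ≈ 50.972.
Here α = 1, so p = 7/n is exactly at the triangle threshold p ~ 1/n. Asymptotically E[X] → c³/6 = 7³/6 = 343/6 ≈ 57.167, a bounded constant. In this regime the triangle count is asymptotically Poisson(c³/6).

E[X] ≈ 50.972; in regime p = Θ(1/n^{1}) E[X] stays bounded (at the triangle threshold p ~ 1/n).


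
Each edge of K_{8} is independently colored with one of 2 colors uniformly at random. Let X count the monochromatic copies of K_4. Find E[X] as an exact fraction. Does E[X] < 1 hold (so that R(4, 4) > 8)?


E[X] = C(8, 4) · 2^{1 − 6} = 70 · 2^{−5} = 70/32.
As a reduced fraction: E[X] = 35/16 ≈ 2.1875000.
Is E[X] < 1? NO.
Since E[X] ≥ 1, the first-moment bound is inconclusive at n = 8; it does NOT by itself certify R(4, 4) > 8.

E[X] = 35/16 ≈ 2.1875000; E[X] ≥ 1; first-moment method inconclusive here.


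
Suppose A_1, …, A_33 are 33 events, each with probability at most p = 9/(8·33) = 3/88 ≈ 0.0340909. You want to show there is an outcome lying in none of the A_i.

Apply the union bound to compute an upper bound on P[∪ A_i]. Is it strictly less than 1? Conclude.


Union bound: P[∪_{i=1}^{33} A_i] ≤ Σ_i P[A_i] ≤ 33·p = 33·(3/88) = 9/8.
Numerically: 9/8 ≈ 1.1250000.
Is 9/8 < 1? NO.
Since the bound 9/8 is ≥ 1, the union bound is uninformative here; it does NOT by itself certify existence.

33·p = 9/8 ≈ 1.1250000; existence NOT certified by the union bound.


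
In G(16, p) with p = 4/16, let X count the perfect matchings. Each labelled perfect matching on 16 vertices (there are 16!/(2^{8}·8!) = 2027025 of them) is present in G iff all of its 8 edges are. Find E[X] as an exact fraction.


K_16 has 16!/(2^{8}·8!) = 2027025 labelled perfect matchings.
For each such perfect matching H, let X_H = 1 if all 8 edges of H are present in G. Then P[X_H = 1] = p^{8} = (1/4)^{8} = 1/65536.
By linearity of expectation: E[X] = Σ_H E[X_H] = 2027025 · p^{8} = 2027025 · 1/65536 = 2027025/65536.
Numerically: E[X] ≈ 30.93.

E[X] = 2027025 · (1/4)^{8} = 2027025/65536 ≈ 30.93.


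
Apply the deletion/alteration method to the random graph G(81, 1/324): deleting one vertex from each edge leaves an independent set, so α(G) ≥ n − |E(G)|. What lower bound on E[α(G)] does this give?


E[|E(G)|] = C(81, 2)·p = 3240 · (1/324) = 10.
E[α(G)] ≥ n − E[|E(G)|] = 81 − 10 = 71.
Numerically: ≈ 71.000.
(This is only a lower bound; the true E[α(G)] may be larger.)

E[α(G)] ≥ 71 ≈ 71.000.


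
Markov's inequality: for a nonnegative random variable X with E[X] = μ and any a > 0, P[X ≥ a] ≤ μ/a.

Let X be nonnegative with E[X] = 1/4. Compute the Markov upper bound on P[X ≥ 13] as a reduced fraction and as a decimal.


μ = E[X] = 1/4, a = 13.
Markov: P[X ≥ 13] ≤ μ/a = (1/4)/13 = 1/52.
Numerically: ≈ 0.01923.
(Since a = 13 > μ = 0.25000, the bound 1/52 is < 1 and informative.)

P[X ≥ 13] ≤ 1/52 ≈ 0.01923.


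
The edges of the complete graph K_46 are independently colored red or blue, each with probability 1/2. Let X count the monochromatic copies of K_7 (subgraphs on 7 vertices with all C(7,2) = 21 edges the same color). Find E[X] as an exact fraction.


Let X = Σ_S X_S over the C(46, 7) = 53524680 subsets S of size 7, where X_S = 1 if the K_7 on S is monochromatic.
For a fixed S, the K_7 on S has C(7, 2) = 21 edges. P[all 21 edges red] = (1/2)^21, and likewise for blue, so P[monochromatic] = 2·(1/2)^21 = 2^{1 − 21} = 1/1048576.
Summing: E[X] = C(46, 7) · 2^{1 − 21} = 53524680 · 1/1048576 = 6690585/131072.
Numerically: E[X] ≈ 51.0451.

E[X] = C(46,7)·2^(1−C(7,2)) = 6690585/131072 ≈ 51.0451.


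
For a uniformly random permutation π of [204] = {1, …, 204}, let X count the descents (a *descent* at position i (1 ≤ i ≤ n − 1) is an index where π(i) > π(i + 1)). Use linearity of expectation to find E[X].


Write X = Σ X_I over i = 1, …, 203, with X_I the indicator of one descent.
There are 203 indicators.
For each fixed i, the pair (π(i), π(i+1)) is a uniformly random ordered pair of distinct values from {1, …, 204}; by symmetry P[π(i) > π(i+1)] = 1/2.
By linearity: E[X] = 203 · (1/2) = (204 − 1) · (1/2) = 203/2 ≈ 101.500000.

E[X] = 203/2 = 101.500000.


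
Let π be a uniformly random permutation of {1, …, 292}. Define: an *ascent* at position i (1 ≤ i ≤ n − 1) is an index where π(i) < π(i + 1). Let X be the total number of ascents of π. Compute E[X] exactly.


Write X = Σ X_I over i = 1, …, 291, with X_I the indicator of one ascent.
There are 291 indicators.
For each fixed i, the pair (π(i), π(i+1)) is a uniformly random ordered pair of distinct values from {1, …, 292}; by symmetry P[π(i) < π(i+1)] = 1/2.
By linearity: E[X] = 291 · (1/2) = (292 − 1) · (1/2) = 291/2 ≈ 145.50000.

E[X] = 291/2 = 145.50000.


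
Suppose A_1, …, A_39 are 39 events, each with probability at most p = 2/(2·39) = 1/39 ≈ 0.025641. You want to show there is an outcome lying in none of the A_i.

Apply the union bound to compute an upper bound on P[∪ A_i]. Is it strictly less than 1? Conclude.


Union bound: P[∪_{i=1}^{39} A_i] ≤ Σ_i P[A_i] ≤ 39·p = 39·(1/39) = 1.
Numerically: 1 ≈ 1.000000.
Is 1 < 1? NO.
Since the bound 1 is ≥ 1, the union bound is uninformative here; it does NOT by itself certify existence.

39·p = 1 ≈ 1.000000; existence NOT certified by the union bound.


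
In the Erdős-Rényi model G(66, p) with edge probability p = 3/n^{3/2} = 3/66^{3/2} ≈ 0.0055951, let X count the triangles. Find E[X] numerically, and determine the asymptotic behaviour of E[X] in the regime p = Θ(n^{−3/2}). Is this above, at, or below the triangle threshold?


Number of potential triangles: C(66, 3) = 45760.
Each occurs with probability p³ ≈ (0.0055951)³ ≈ 1.7515238e-07.
By linearity: E[X] = C(66, 3)·p³ ≈ 45760 · 1.7515238e-07 ≈ 0.00801.
Since α = 3/2 > 1, p = c/n^{3/2} = o(1/n) is below the triangle threshold p ~ 1/n. Asymptotically E[X] ~ (c³/6)·n^{3(1−α)} = (3³/6)·n^{-1.5} → 0, so by Markov's inequality G has no triangles w.h.p.

E[X] ≈ 0.00801; in regime p = Θ(1/n^{3/2}) E[X] tends to 0 (below the triangle threshold p ~ 1/n).


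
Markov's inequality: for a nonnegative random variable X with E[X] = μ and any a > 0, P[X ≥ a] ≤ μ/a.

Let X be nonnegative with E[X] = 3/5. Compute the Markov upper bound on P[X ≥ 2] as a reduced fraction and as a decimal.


μ = E[X] = 3/5, a = 2.
Markov: P[X ≥ 2] ≤ μ/a = (3/5)/2 = 3/10.
Numerically: ≈ 0.300000.
(Since a = 2 > μ = 0.600000, the bound 3/10 is < 1 and informative.)

P[X ≥ 2] ≤ 3/10 ≈ 0.300000.


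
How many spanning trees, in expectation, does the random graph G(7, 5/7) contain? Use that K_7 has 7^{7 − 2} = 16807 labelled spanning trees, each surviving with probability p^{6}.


K_7 has 7^{7 − 2} = 16807 labelled spanning trees.
For each such spanning tree H, let X_H = 1 if all 6 edges of H are present in G. Then P[X_H = 1] = p^{6} = (5/7)^{6} = 15625/117649.
By linearity: E[X] = Σ_H E[X_H] = 16807 · p^{6} = 16807 · 15625/117649 = 15625/7.
Numerically: E[X] ≈ 2232.1.

E[X] = 16807 · (5/7)^{6} = 15625/7 ≈ 2232.1.


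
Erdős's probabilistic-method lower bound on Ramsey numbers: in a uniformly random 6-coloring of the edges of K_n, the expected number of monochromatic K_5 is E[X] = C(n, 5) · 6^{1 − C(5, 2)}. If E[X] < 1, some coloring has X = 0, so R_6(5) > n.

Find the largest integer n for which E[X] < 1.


We need C(n, 5) · 6^{1 − 10} < 1, i.e. C(n, 5) < 6^{10 − 1} = 10077696.
Check values of n near the boundary:
  n = 65: C(65, 5) = 8259888; 8259888 < 10077696? YES
  n = 66: C(66, 5) = 8936928; 8936928 < 10077696? YES
  n = 67: C(67, 5) = 9657648; 9657648 < 10077696? YES
  n = 68: C(68, 5) = 10424128; 10424128 < 10077696? NO
  n = 69: C(69, 5) = 11238513; 11238513 < 10077696? NO
  n = 70: C(70, 5) = 12103014; 12103014 < 10077696? NO
The largest n with C(n, 5) < 10077696 is n = 67 (where E[X] = 67067/69984 ≈ 0.958319). Hence R_6(5) > 67, i.e. R_6(5) ≥ 68.

Largest n = 67; hence R_6(5) > 67.


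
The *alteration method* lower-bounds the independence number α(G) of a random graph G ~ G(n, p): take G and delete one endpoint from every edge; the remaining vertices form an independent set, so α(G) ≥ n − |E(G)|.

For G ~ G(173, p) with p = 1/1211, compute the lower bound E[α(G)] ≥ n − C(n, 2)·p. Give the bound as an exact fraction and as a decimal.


E[|E(G)|] = C(173, 2)·p = 14878 · (1/1211) = 86/7.
E[α(G)] ≥ n − E[|E(G)|] = 173 − 86/7 = 1125/7.
Numerically: ≈ 160.714.
(This is only a lower bound; the true E[α(G)] may be larger.)

E[α(G)] ≥ 1125/7 ≈ 160.714.


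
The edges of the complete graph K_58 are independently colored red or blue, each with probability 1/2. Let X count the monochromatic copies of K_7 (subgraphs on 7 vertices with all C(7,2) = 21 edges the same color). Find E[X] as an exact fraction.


Let X = Σ_S X_S over the C(58, 7) = 300674088 subsets S of size 7, where X_S = 1 if the K_7 on S is monochromatic.
For a fixed S, the K_7 on S has C(7, 2) = 21 edges. P[all 21 edges red] = (1/2)^21, and likewise for blue, so P[monochromatic] = 2·(1/2)^21 = 2^{1 − 21} = 1/1048576.
By linearity: E[X] = C(58, 7) · 2^{1 − 21} = 300674088 · 1/1048576 = 37584261/131072.
Numerically: E[X] ≈ 286.7452.

E[X] = C(58,7)·2^(1−C(7,2)) = 37584261/131072 ≈ 286.7452.


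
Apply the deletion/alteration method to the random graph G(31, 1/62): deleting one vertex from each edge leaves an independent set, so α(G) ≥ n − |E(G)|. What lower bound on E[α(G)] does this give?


E[|E(G)|] = C(31, 2)·p = 465 · (1/62) = 15/2.
E[α(G)] ≥ n − E[|E(G)|] = 31 − 15/2 = 47/2.
Numerically: ≈ 23.50000.
(This is only a lower bound; the true E[α(G)] may be larger.)

E[α(G)] ≥ 47/2 ≈ 23.50000.


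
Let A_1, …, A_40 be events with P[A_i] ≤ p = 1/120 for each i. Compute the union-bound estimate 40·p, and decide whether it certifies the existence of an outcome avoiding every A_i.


Union bound: P[∪_{i=1}^{40} A_i] ≤ Σ_i P[A_i] ≤ 40·p = 40·(1/120) = 1/3.
Numerically: 1/3 ≈ 0.3333333.
Is 1/3 < 1? YES.
Since P[∪ A_i] ≤ 1/3 < 1, the complement has P[∩ A_i^c] ≥ 1 − 1/3 = 2/3 > 0, so some outcome avoids every A_i.

40·p = 1/3 ≈ 0.3333333; existence CERTIFIED by the union bound.


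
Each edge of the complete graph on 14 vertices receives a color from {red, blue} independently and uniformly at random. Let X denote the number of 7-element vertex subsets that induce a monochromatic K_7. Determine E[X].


Let X = Σ_S X_S over the C(14, 7) = 3432 subsets S of size 7, where X_S = 1 if the K_7 on S is monochromatic.
For a fixed S, the K_7 on S has C(7, 2) = 21 edges. P[all 21 edges red] = (1/2)^21, and likewise for blue, so P[monochromatic] = 2·(1/2)^21 = 2^{1 − 21} = 1/1048576.
Summing: E[X] = C(14, 7) · 2^{1 − 21} = 3432 · 1/1048576 = 429/131072.
Numerically: E[X] ≈ 0.0033.

E[X] = C(14,7)·2^(1−C(7,2)) = 429/131072 ≈ 0.0033.


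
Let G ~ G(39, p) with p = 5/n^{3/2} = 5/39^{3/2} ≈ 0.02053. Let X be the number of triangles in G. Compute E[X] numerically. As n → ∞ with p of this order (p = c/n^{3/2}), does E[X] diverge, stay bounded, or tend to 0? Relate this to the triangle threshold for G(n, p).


Number of potential triangles: C(39, 3) = 9139.
Each occurs with probability p³ ≈ (0.02053)³ ≈ 8.652055e-06.
By linearity: E[X] = C(39, 3)·p³ ≈ 9139 · 8.652055e-06 ≈ 0.0791.
Since α = 3/2 > 1, p = c/n^{3/2} = o(1/n) is below the triangle threshold p ~ 1/n. Asymptotically E[X] ~ (c³/6)·n^{3(1−α)} = (5³/6)·n^{-1.5} → 0, so by Markov's inequality G has no triangles w.h.p.

E[X] ≈ 0.0791; in regime p = Θ(1/n^{3/2}) E[X] tends to 0 (below the triangle threshold p ~ 1/n).


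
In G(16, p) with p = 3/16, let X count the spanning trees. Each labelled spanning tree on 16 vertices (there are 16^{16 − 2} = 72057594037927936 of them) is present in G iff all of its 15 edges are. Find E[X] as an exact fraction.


K_16 has 16^{16 − 2} = 72057594037927936 labelled spanning trees.
For each such spanning tree H, let X_H = 1 if all 15 edges of H are present in G. Then P[X_H = 1] = p^{15} = (3/16)^{15} = 14348907/1152921504606846976.
Summing the indicators: E[X] = Σ_H E[X_H] = 72057594037927936 · p^{15} = 72057594037927936 · 14348907/1152921504606846976 = 14348907/16.
Numerically: E[X] ≈ 896807.

E[X] = 72057594037927936 · (3/16)^{15} = 14348907/16 ≈ 896807.


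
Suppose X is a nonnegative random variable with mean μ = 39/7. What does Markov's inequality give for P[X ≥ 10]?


μ = E[X] = 39/7, a = 10.
Markov: P[X ≥ 10] ≤ μ/a = (39/7)/10 = 39/70.
Numerically: ≈ 0.5571.
(Since a = 10 > μ = 5.5714, the bound 39/70 is < 1 and informative.)

P[X ≥ 10] ≤ 39/70 ≈ 0.5571.


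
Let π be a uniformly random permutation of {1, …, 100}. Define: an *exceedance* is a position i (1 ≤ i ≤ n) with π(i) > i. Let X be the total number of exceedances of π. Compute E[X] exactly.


Write X = Σ_{i=1}^{100} X_i, where X_i = 1_{π(i) > i}.
For each fixed i, π(i) is uniform over {1, …, 100} (marginal of a uniform permutation), so P[π(i) > i] = (n − i)/n. Summing: Σ_{i=1}^{100} (n − i)/n = (0 + 1 + … + 99)/100 = 100(100 − 1)/(2·100) = (100 − 1)/2.
Hence E[X] = Σ_{i=1}^{100} (100 − i)/100 = 99/2 ≈ 49.500.

E[X] = 99/2 = 49.500.


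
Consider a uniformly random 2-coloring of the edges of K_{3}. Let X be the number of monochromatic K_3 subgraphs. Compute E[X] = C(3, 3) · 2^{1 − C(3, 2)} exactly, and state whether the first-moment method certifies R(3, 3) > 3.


E[X] = C(3, 3) · 2^{1 − 3} = 1 · 2^{−2} = 1/4.
As a reduced fraction: E[X] = 1/4 ≈ 0.2500000.
Is E[X] < 1? YES.
Since E[X] < 1, there exists a 2-coloring of K_{3} with no monochromatic K_3; hence R(3, 3) > 3.

E[X] = 1/4 ≈ 0.2500000; E[X] < 1, so R(3, 3) > 3.


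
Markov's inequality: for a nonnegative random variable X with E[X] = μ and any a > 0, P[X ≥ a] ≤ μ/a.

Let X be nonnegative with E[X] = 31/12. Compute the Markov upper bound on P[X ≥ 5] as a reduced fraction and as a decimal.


μ = E[X] = 31/12, a = 5.
Markov: P[X ≥ 5] ≤ μ/a = (31/12)/5 = 31/60.
Numerically: ≈ 0.516667.
(Since a = 5 > μ = 2.583333, the bound 31/60 is < 1 and informative.)

P[X ≥ 5] ≤ 31/60 ≈ 0.516667.


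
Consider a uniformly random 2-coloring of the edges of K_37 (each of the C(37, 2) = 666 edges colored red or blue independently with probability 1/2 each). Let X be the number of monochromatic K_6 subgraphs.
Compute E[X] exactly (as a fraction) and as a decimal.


Let X = Σ_S X_S over the C(37, 6) = 2324784 subsets S of size 6, where X_S = 1 if the K_6 on S is monochromatic.
For a fixed S, the K_6 on S has C(6, 2) = 15 edges. P[all 15 edges red] = (1/2)^15, and likewise for blue, so P[monochromatic] = 2·(1/2)^15 = 2^{1 − 15} = 1/16384.
Summing: E[X] = C(37, 6) · 2^{1 − 15} = 2324784 · 1/16384 = 145299/1024.
Numerically: E[X] ≈ 141.8936.

E[X] = C(37,6)·2^(1−C(6,2)) = 145299/1024 ≈ 141.8936.


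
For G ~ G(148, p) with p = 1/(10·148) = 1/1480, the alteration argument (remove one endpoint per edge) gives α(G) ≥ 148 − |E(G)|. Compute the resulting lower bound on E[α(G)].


E[|E(G)|] = C(148, 2)·p = 10878 · (1/1480) = 147/20.
E[α(G)] ≥ n − E[|E(G)|] = 148 − 147/20 = 2813/20.
Numerically: ≈ 140.650.
(This is only a lower bound; the true E[α(G)] may be larger.)

E[α(G)] ≥ 2813/20 ≈ 140.650.


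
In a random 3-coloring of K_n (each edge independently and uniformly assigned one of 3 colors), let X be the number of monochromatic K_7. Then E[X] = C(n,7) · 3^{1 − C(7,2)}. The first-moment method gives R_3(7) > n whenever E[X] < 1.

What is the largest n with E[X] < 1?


We need C(n, 7) · 3^{1 − 21} < 1, i.e. C(n, 7) < 3^{21 − 1} = 3486784401.
Check values of n near the boundary:
  n = 75: C(75, 7) = 1984829850; 1984829850 < 3486784401? YES
  n = 76: C(76, 7) = 2186189400; 2186189400 < 3486784401? YES
  n = 77: C(77, 7) = 2404808340; 2404808340 < 3486784401? YES
  n = 78: C(78, 7) = 2641902120; 2641902120 < 3486784401? YES
  n = 79: C(79, 7) = 2898753715; 2898753715 < 3486784401? YES
  n = 80: C(80, 7) = 3176716400; 3176716400 < 3486784401? YES
  n = 81: C(81, 7) = 3477216600; 3477216600 < 3486784401? YES
  n = 82: C(82, 7) = 3801756816; 3801756816 < 3486784401? NO
  n = 83: C(83, 7) = 4151918628; 4151918628 < 3486784401? NO
The largest n with C(n, 7) < 3486784401 is n = 81 (where E[X] = 42928600/43046721 ≈ 0.9973). Hence R_3(7) > 81, i.e. R_3(7) ≥ 82.

Largest n = 81; hence R_3(7) > 81.


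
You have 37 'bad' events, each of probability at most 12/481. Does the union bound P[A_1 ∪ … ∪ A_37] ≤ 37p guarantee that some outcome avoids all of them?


Union bound: P[∪_{i=1}^{37} A_i] ≤ Σ_i P[A_i] ≤ 37·p = 37·(12/481) = 12/13.
Numerically: 12/13 ≈ 0.923.
Is 12/13 < 1? YES.
Since P[∪ A_i] ≤ 12/13 < 1, the complement has P[∩ A_i^c] ≥ 1 − 12/13 = 1/13 > 0, so some outcome avoids every A_i.

37·p = 12/13 ≈ 0.923; existence CERTIFIED by the union bound.


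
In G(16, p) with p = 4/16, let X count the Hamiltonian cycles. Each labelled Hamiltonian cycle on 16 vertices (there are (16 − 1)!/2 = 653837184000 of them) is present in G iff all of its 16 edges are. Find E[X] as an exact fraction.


K_16 has (16 − 1)!/2 = 653837184000 labelled Hamiltonian cycles.
For each such Hamiltonian cycle H, let X_H = 1 if all 16 edges of H are present in G. Then P[X_H = 1] = p^{16} = (1/4)^{16} = 1/4294967296.
By linearity of expectation: E[X] = Σ_H E[X_H] = 653837184000 · p^{16} = 653837184000 · 1/4294967296 = 638512875/4194304.
Numerically: E[X] ≈ 152.233.

E[X] = 653837184000 · (1/4)^{16} = 638512875/4194304 ≈ 152.233.


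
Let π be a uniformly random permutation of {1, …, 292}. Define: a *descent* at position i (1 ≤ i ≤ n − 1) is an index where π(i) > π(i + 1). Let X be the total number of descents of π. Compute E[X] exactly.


Write X = Σ X_I over i = 1, …, 291, with X_I the indicator of one descent.
There are 291 indicators.
For each fixed i, the pair (π(i), π(i+1)) is a uniformly random ordered pair of distinct values from {1, …, 292}; by symmetry P[π(i) > π(i+1)] = 1/2.
By linearity: E[X] = 291 · (1/2) = (292 − 1) · (1/2) = 291/2 ≈ 145.500000.

E[X] = 291/2 = 145.500000.


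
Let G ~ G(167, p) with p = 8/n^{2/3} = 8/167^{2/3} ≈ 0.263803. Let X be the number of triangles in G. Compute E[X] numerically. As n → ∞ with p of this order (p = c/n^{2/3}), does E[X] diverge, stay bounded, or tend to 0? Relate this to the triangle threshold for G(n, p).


Number of potential triangles: C(167, 3) = 762355.
Each occurs with probability p³ ≈ (0.263803)³ ≈ 1.83584926e-02.
By linearity: E[X] = C(167, 3)·p³ ≈ 762355 · 1.83584926e-02 ≈ 13995.688623.
Since α = 2/3 < 1, p = c/n^{2/3} ≫ 1/n is above the triangle threshold p ~ 1/n. Asymptotically E[X] ~ (c³/6)·n^{3(1−α)} = (8³/6)·n^{1} → ∞; triangles are abundant w.h.p.

E[X] ≈ 13995.688623; in regime p = Θ(1/n^{2/3}) E[X] diverges (above the triangle threshold p ~ 1/n).


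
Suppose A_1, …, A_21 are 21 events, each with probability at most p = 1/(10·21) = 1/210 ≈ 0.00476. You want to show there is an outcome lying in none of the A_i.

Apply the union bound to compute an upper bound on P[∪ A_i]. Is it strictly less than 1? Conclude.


Union bound: P[∪_{i=1}^{21} A_i] ≤ Σ_i P[A_i] ≤ 21·p = 21·(1/210) = 1/10.
Numerically: 1/10 ≈ 0.10000.
Is 1/10 < 1? YES.
Since P[∪ A_i] ≤ 1/10 < 1, the complement has P[∩ A_i^c] ≥ 1 − 1/10 = 9/10 > 0, so some outcome avoids every A_i.

21·p = 1/10 ≈ 0.10000; existence CERTIFIED by the union bound.
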